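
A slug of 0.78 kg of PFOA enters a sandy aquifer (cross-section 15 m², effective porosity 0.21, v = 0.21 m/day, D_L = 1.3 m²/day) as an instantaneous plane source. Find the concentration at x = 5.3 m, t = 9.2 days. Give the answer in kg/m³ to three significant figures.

For an instantaneous plane source, C(x,t) = M/(n_e·A·√(4πDt)) · exp(−(x−vt)²/(4Dt)), with n_e·A the pore (flow) area.
Plume center vt = 0.21 × 9.2 = 1.932 m, so the well at 5.3 m is 3.368 m downgradient of the peak.
√(4πDt) = 12.26 m, giving peak height M/(n_e·A·√(4πDt)) = 0.78/(0.21 × 15 × 12.26) = 0.02020 kg/m³.
(x−vt)²/(4Dt) = (3.368)²/(4 × 1.3 × 9.2) = 0.2371; exp(−0.2371) = 0.7889.
C = 0.02020 × 0.7889 = 0.0159 kg/m³.

0.0159 kg/m³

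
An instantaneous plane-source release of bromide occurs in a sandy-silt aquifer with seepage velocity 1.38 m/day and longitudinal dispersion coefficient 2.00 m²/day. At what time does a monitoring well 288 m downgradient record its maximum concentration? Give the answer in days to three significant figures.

208 days

For the 1D instantaneous-source solution, setting ∂C/∂t = 0 at fixed x gives v²t² + 2Dt − x² = 0, so t = (√(D² + v²x²) − D)/v².
√(D² + v²x²) = √(2.00² + 1.38² × 288²) = 397.4; v² = 1.9044.
t = (397.4 − 2.00)/1.9044 = 208 days (vs. the pure-advection estimate x/v = 209 d).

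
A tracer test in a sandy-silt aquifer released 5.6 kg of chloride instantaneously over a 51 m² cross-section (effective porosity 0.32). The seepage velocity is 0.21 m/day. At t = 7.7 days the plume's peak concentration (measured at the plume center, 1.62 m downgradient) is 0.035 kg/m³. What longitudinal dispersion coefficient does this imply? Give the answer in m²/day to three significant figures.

0.993 m²/day

At the plume center C_max = M/(n_e·A·√(4πDt)), so D = M²/(4πt·(n_e·A·C_max)²).
n_e·A·C_max = 0.32 × 51 × 0.035 = 0.5712 kg/m.
D = 5.6²/(4π × 7.7 × 0.5712²) = 0.993 m²/day.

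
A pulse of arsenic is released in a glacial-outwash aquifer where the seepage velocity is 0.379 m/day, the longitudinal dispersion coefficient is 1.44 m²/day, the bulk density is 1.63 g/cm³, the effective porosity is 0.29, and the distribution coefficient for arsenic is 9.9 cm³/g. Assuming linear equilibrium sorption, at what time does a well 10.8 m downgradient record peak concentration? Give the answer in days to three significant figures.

1140 days

Retardation factor R = 1 + ρ_b·K_d/n = 1 + 1.63 × 9.9/0.29 = 56.64.
Sorption retards both mechanisms: v_R = v/R = 0.006691 m/day, D_R = D/R = 0.02542 m²/day.
Peak time from v_R²t² + 2D_R t − x² = 0: t = (√(D_R² + v_R²x²) − D_R)/v_R².
√(D_R² + v_R²x²) = √(0.02542² + 0.006691² × 10.8²) = 0.07660; v_R² = 4.477e-05.
t = (0.07660 − 0.02542)/4.477e-05 = 1140 days.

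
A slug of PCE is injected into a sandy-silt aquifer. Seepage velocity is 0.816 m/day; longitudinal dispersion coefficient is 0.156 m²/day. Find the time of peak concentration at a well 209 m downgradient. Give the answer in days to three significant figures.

256 days

For the 1D instantaneous-source solution, setting ∂C/∂t = 0 at fixed x gives v²t² + 2Dt − x² = 0, so t = (√(D² + v²x²) − D)/v².
√(D² + v²x²) = √(0.156² + 0.816² × 209²) = 170.5; v² = 0.665856.
t = (170.5 − 0.156)/0.665856 = 256 days (vs. the pure-advection estimate x/v = 256 d).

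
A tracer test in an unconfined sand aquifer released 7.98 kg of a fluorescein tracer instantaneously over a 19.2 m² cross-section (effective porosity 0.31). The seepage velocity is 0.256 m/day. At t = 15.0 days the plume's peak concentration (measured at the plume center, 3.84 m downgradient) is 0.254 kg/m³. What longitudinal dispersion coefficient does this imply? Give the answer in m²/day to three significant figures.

0.148 m²/day

At the plume center C_max = M/(n_e·A·√(4πDt)), so D = M²/(4πt·(n_e·A·C_max)²).
n_e·A·C_max = 0.31 × 19.2 × 0.254 = 1.512 kg/m.
D = 7.98²/(4π × 15.0 × 1.512²) = 0.148 m²/day.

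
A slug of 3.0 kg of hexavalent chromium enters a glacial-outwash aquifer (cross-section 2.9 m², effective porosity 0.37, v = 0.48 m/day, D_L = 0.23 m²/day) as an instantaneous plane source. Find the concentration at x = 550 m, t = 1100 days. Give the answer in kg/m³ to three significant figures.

0.0307 kg/m³

For an instantaneous plane source, C(x,t) = M/(n_e·A·√(4πDt)) · exp(−(x−vt)²/(4Dt)), with n_e·A the pore (flow) area.
Plume center vt = 0.48 × 1100 = 528 m, so the well at 550 m is 22 m downgradient of the peak.
√(4πDt) = 56.39 m, giving peak height M/(n_e·A·√(4πDt)) = 3.0/(0.37 × 2.9 × 56.39) = 0.04958 kg/m³.
(x−vt)²/(4Dt) = (22)²/(4 × 0.23 × 1100) = 0.4783; exp(−0.4783) = 0.6198.
C = 0.04958 × 0.6198 = 0.0307 kg/m³.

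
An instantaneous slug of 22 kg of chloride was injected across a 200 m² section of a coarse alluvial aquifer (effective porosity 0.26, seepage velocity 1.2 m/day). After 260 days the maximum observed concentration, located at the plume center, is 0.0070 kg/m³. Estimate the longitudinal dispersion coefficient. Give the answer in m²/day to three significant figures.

At the plume center C_max = M/(n_e·A·√(4πDt)), so D = M²/(4πt·(n_e·A·C_max)²).
n_e·A·C_max = 0.26 × 200 × 0.0070 = 0.3640 kg/m.
D = 22²/(4π × 260 × 0.3640²) = 1.12 m²/day.

1.12 m²/day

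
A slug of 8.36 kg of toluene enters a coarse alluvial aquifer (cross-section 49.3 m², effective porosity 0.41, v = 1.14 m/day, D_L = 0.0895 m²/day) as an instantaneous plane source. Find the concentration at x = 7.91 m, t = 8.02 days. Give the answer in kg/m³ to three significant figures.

For an instantaneous plane source, C(x,t) = M/(n_e·A·√(4πDt)) · exp(−(x−vt)²/(4Dt)), with n_e·A the pore (flow) area.
Plume center vt = 1.14 × 8.02 = 9.1428 m, so the well at 7.91 m is 1.2328 m upgradient of the peak.
√(4πDt) = 3.003 m, giving peak height M/(n_e·A·√(4πDt)) = 8.36/(0.41 × 49.3 × 3.003) = 0.1377 kg/m³.
(x−vt)²/(4Dt) = (-1.2328)²/(4 × 0.0895 × 8.02) = 0.5293; exp(−0.5293) = 0.5890.
C = 0.1377 × 0.5890 = 0.0811 kg/m³.

0.0811 kg/m³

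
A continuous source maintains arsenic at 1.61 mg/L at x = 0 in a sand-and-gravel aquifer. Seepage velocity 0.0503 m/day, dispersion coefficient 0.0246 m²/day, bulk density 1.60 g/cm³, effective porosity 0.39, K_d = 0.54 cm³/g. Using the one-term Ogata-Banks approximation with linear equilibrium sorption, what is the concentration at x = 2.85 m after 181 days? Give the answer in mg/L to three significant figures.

Retardation factor R = 1 + ρ_b·K_d/n = 1 + 1.60 × 0.54/0.39 = 3.215.
Sorption retards both mechanisms: v_R = v/R = 0.01565 m/day, D_R = D/R = 0.007652 m²/day.
v_R·t = 0.01565 × 181 = 2.83265 m; 2√(D_R t) = 2.354 m; argument = (2.85 − 2.83265)/2.354 = 0.007370.
C = C₀ × ½·erfc(0.007370) = 1.61 × 0.4958 = 0.798 mg/L.

0.798 mg/L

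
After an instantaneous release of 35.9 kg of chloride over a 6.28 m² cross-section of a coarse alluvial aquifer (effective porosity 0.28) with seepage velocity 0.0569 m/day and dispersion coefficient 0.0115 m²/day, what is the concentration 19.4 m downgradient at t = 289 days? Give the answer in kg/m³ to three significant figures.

1.64 kg/m³

For an instantaneous plane source, C(x,t) = M/(n_e·A·√(4πDt)) · exp(−(x−vt)²/(4Dt)), with n_e·A the pore (flow) area.
Plume center vt = 0.0569 × 289 = 16.4441 m, so the well at 19.4 m is 2.9559 m downgradient of the peak.
√(4πDt) = 6.463 m, giving peak height M/(n_e·A·√(4πDt)) = 35.9/(0.28 × 6.28 × 6.463) = 3.159 kg/m³.
(x−vt)²/(4Dt) = (2.9559)²/(4 × 0.0115 × 289) = 0.6572; exp(−0.6572) = 0.5183.
C = 3.159 × 0.5183 = 1.64 kg/m³.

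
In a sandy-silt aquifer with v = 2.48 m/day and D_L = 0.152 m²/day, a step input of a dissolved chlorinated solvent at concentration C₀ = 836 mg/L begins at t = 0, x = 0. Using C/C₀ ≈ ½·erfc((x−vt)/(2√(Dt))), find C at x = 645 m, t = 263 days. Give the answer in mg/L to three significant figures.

661 mg/L

For a continuous step input, C/C₀ ≈ ½·erfc((x−vt)/(2√(Dt))).
vt = 2.48 × 263 = 652.24 m and 2√(Dt) = 2√(0.152 × 263) = 12.65 m.
Argument (x−vt)/(2√(Dt)) = (645 − 652.24)/12.65 = -0.5723; ½·erfc(-0.5723) = 0.7908.
C = 836 × 0.7908 = 661 mg/L.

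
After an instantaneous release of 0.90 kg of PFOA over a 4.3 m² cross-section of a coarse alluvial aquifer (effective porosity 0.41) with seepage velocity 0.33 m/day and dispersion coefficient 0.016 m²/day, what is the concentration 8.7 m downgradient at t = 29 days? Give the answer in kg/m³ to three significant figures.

0.141 kg/m³

For an instantaneous plane source, C(x,t) = M/(n_e·A·√(4πDt)) · exp(−(x−vt)²/(4Dt)), with n_e·A the pore (flow) area.
Plume center vt = 0.33 × 29 = 9.57 m, so the well at 8.7 m is 0.87 m upgradient of the peak.
√(4πDt) = 2.415 m, giving peak height M/(n_e·A·√(4πDt)) = 0.90/(0.41 × 4.3 × 2.415) = 0.2114 kg/m³.
(x−vt)²/(4Dt) = (-0.87)²/(4 × 0.016 × 29) = 0.4078; exp(−0.4078) = 0.6651.
C = 0.2114 × 0.6651 = 0.141 kg/m³.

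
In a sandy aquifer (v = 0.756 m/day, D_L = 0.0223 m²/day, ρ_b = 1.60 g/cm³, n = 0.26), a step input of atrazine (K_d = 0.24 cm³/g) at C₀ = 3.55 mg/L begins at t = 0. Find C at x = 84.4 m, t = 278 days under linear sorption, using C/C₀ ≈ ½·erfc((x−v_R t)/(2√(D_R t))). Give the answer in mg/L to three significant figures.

2.06 mg/L

Retardation factor R = 1 + ρ_b·K_d/n = 1 + 1.60 × 0.24/0.26 = 2.477.
Sorption retards both mechanisms: v_R = v/R = 0.3052 m/day, D_R = D/R = 0.009003 m²/day.
v_R·t = 0.3052 × 278 = 84.8456 m; 2√(D_R t) = 3.164 m; argument = (84.4 − 84.8456)/3.164 = -0.1408.
C = C₀ × ½·erfc(-0.1408) = 3.55 × 0.5789 = 2.06 mg/L.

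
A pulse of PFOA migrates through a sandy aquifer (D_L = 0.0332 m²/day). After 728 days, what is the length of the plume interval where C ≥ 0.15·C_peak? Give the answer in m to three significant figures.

27.1 m

The plume is Gaussian with σ = √(2Dt) = √(2 × 0.0332 × 728) = 6.953 m.
C/C_peak = exp(−Δx²/(2σ²)) = 0.15 ⇒ Δx = σ·√(−2 ln 0.15) = 6.953 × 1.948 = 13.54 m.
Width = 2Δx = 27.1 m.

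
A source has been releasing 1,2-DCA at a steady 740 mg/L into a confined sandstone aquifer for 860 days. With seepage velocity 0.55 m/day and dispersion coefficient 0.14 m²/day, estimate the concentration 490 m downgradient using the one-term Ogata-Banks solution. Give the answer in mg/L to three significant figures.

For a continuous step input, C/C₀ ≈ ½·erfc((x−vt)/(2√(Dt))).
vt = 0.55 × 860 = 473 m and 2√(Dt) = 2√(0.14 × 860) = 21.95 m.
Argument (x−vt)/(2√(Dt)) = (490 − 473)/21.95 = 0.7745; ½·erfc(0.7745) = 0.1367.
C = 740 × 0.1367 = 101 mg/L.

101 mg/L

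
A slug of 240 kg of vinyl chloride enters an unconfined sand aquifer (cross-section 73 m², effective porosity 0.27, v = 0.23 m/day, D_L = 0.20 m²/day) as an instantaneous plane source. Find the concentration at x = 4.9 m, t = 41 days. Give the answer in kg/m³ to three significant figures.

For an instantaneous plane source, C(x,t) = M/(n_e·A·√(4πDt)) · exp(−(x−vt)²/(4Dt)), with n_e·A the pore (flow) area.
Plume center vt = 0.23 × 41 = 9.43 m, so the well at 4.9 m is 4.53 m upgradient of the peak.
√(4πDt) = 10.15 m, giving peak height M/(n_e·A·√(4πDt)) = 240/(0.27 × 73 × 10.15) = 1.200 kg/m³.
(x−vt)²/(4Dt) = (-4.53)²/(4 × 0.20 × 41) = 0.6256; exp(−0.6256) = 0.5349.
C = 1.200 × 0.5349 = 0.642 kg/m³.

0.642 kg/m³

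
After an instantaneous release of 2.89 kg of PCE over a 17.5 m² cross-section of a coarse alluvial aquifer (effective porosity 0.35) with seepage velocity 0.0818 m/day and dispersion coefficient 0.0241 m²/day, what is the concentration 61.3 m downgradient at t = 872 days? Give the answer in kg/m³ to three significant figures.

0.00877 kg/m³

For an instantaneous plane source, C(x,t) = M/(n_e·A·√(4πDt)) · exp(−(x−vt)²/(4Dt)), with n_e·A the pore (flow) area.
Plume center vt = 0.0818 × 872 = 71.3296 m, so the well at 61.3 m is 10.0296 m upgradient of the peak.
√(4πDt) = 16.25 m, giving peak height M/(n_e·A·√(4πDt)) = 2.89/(0.35 × 17.5 × 16.25) = 0.02904 kg/m³.
(x−vt)²/(4Dt) = (-10.0296)²/(4 × 0.0241 × 872) = 1.197; exp(−1.197) = 0.3021.
C = 0.02904 × 0.3021 = 0.00877 kg/m³.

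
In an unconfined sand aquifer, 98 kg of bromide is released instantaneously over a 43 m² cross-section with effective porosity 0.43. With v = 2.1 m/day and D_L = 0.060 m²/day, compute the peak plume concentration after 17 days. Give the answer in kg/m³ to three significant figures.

The peak of an instantaneous 1D plume sits at x = vt; there the Gaussian factor is 1 and C_max = M/(n_e·A·√(4πDt)), where n_e·A is the pore area the mass is dissolved in.
√(4πDt) = √(4π × 0.060 × 17) = 3.580 m, so C_max = 98/(0.43 × 43 × 3.580) = 1.48 kg/m³.

1.48 kg/m³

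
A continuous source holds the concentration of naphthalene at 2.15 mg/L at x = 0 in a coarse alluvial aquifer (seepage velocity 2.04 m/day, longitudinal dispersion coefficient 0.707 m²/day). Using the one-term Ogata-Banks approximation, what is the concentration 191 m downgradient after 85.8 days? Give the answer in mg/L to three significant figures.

0.158 mg/L

For a continuous step input, C/C₀ ≈ ½·erfc((x−vt)/(2√(Dt))).
vt = 2.04 × 85.8 = 175.032 m and 2√(Dt) = 2√(0.707 × 85.8) = 15.58 m.
Argument (x−vt)/(2√(Dt)) = (191 − 175.032)/15.58 = 1.025; ½·erfc(1.025) = 0.07359.
C = 2.15 × 0.07359 = 0.158 mg/L.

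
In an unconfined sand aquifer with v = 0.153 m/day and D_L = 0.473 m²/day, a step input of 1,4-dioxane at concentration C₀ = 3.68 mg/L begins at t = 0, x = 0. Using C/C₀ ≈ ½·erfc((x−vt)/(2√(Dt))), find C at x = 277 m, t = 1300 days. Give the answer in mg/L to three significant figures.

For a continuous step input, C/C₀ ≈ ½·erfc((x−vt)/(2√(Dt))).
vt = 0.153 × 1300 = 198.9 m and 2√(Dt) = 2√(0.473 × 1300) = 49.59 m.
Argument (x−vt)/(2√(Dt)) = (277 − 198.9)/49.59 = 1.575; ½·erfc(1.575) = 0.01296.
C = 3.68 × 0.01296 = 0.0477 mg/L.

0.0477 mg/L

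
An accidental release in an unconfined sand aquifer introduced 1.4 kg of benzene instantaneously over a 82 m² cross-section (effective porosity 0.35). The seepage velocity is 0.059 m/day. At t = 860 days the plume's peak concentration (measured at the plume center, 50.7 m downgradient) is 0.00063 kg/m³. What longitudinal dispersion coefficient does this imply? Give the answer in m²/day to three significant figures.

At the plume center C_max = M/(n_e·A·√(4πDt)), so D = M²/(4πt·(n_e·A·C_max)²).
n_e·A·C_max = 0.35 × 82 × 0.00063 = 0.01808 kg/m.
D = 1.4²/(4π × 860 × 0.01808²) = 0.555 m²/day.

0.555 m²/day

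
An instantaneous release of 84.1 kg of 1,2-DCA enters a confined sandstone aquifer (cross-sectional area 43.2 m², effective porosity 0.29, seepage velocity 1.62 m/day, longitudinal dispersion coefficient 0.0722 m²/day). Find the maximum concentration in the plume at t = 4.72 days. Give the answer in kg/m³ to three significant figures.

3.24 kg/m³

The peak of an instantaneous 1D plume sits at x = vt; there the Gaussian factor is 1 and C_max = M/(n_e·A·√(4πDt)), where n_e·A is the pore area the mass is dissolved in.
√(4πDt) = √(4π × 0.0722 × 4.72) = 2.069 m, so C_max = 84.1/(0.29 × 43.2 × 2.069) = 3.24 kg/m³.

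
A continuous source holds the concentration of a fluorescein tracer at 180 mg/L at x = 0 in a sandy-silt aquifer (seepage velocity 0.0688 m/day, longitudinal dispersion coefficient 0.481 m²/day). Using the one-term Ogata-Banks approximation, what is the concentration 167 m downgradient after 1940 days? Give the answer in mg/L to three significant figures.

39.4 mg/L

For a continuous step input, C/C₀ ≈ ½·erfc((x−vt)/(2√(Dt))).
vt = 0.0688 × 1940 = 133.472 m and 2√(Dt) = 2√(0.481 × 1940) = 61.09 m.
Argument (x−vt)/(2√(Dt)) = (167 − 133.472)/61.09 = 0.5488; ½·erfc(0.5488) = 0.2188.
C = 180 × 0.2188 = 39.4 mg/L.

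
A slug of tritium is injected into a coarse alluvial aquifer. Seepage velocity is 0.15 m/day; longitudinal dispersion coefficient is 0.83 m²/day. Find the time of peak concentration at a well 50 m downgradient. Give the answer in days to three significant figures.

For the 1D instantaneous-source solution, setting ∂C/∂t = 0 at fixed x gives v²t² + 2Dt − x² = 0, so t = (√(D² + v²x²) − D)/v².
√(D² + v²x²) = √(0.83² + 0.15² × 50²) = 7.546; v² = 0.0225.
t = (7.546 − 0.83)/0.0225 = 298 days (vs. the pure-advection estimate x/v = 333 d).

298 days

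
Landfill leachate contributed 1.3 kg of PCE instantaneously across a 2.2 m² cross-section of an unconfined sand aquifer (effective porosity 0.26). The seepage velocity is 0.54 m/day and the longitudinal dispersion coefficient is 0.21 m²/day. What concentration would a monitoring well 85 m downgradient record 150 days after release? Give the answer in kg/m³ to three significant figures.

For an instantaneous plane source, C(x,t) = M/(n_e·A·√(4πDt)) · exp(−(x−vt)²/(4Dt)), with n_e·A the pore (flow) area.
Plume center vt = 0.54 × 150 = 81 m, so the well at 85 m is 4 m downgradient of the peak.
√(4πDt) = 19.90 m, giving peak height M/(n_e·A·√(4πDt)) = 1.3/(0.26 × 2.2 × 19.90) = 0.1142 kg/m³.
(x−vt)²/(4Dt) = (4)²/(4 × 0.21 × 150) = 0.1270; exp(−0.1270) = 0.8807.
C = 0.1142 × 0.8807 = 0.101 kg/m³.

0.101 kg/m³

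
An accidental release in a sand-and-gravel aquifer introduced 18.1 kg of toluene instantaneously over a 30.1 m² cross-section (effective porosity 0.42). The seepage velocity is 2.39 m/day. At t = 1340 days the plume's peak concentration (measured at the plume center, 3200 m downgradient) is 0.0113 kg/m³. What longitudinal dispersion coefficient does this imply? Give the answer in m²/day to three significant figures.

At the plume center C_max = M/(n_e·A·√(4πDt)), so D = M²/(4πt·(n_e·A·C_max)²).
n_e·A·C_max = 0.42 × 30.1 × 0.0113 = 0.1429 kg/m.
D = 18.1²/(4π × 1340 × 0.1429²) = 0.953 m²/day.

0.953 m²/day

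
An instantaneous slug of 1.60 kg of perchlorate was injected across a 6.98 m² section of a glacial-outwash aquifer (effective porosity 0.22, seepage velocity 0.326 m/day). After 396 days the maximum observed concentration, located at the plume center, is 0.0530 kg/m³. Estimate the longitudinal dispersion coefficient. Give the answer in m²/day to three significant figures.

0.0777 m²/day

At the plume center C_max = M/(n_e·A·√(4πDt)), so D = M²/(4πt·(n_e·A·C_max)²).
n_e·A·C_max = 0.22 × 6.98 × 0.0530 = 0.08139 kg/m.
D = 1.60²/(4π × 396 × 0.08139²) = 0.0777 m²/day.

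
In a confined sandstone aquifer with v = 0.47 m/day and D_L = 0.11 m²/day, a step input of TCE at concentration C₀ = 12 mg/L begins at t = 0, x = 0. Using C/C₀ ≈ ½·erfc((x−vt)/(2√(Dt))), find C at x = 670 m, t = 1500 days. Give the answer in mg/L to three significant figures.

For a continuous step input, C/C₀ ≈ ½·erfc((x−vt)/(2√(Dt))).
vt = 0.47 × 1500 = 705 m and 2√(Dt) = 2√(0.11 × 1500) = 25.69 m.
Argument (x−vt)/(2√(Dt)) = (670 − 705)/25.69 = -1.362; ½·erfc(-1.362) = 0.9730.
C = 12 × 0.9730 = 11.7 mg/L.

11.7 mg/L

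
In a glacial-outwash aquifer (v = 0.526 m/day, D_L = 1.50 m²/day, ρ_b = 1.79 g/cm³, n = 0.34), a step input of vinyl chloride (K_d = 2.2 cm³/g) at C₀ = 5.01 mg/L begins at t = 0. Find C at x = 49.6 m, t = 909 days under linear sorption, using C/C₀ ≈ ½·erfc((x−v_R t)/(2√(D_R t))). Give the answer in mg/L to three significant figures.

1.08 mg/L

Retardation factor R = 1 + ρ_b·K_d/n = 1 + 1.79 × 2.2/0.34 = 12.58.
Sorption retards both mechanisms: v_R = v/R = 0.04181 m/day, D_R = D/R = 0.1192 m²/day.
v_R·t = 0.04181 × 909 = 38.00529 m; 2√(D_R t) = 20.82 m; argument = (49.6 − 38.00529)/20.82 = 0.5569.
C = C₀ × ½·erfc(0.5569) = 5.01 × 0.2155 = 1.08 mg/L.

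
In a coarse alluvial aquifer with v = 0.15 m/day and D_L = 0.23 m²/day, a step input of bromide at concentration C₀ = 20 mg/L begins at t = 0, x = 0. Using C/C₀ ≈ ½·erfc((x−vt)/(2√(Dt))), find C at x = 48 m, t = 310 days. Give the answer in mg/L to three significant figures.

9.00 mg/L

For a continuous step input, C/C₀ ≈ ½·erfc((x−vt)/(2√(Dt))).
vt = 0.15 × 310 = 46.5 m and 2√(Dt) = 2√(0.23 × 310) = 16.89 m.
Argument (x−vt)/(2√(Dt)) = (48 − 46.5)/16.89 = 0.08881; ½·erfc(0.08881) = 0.4500.
C = 20 × 0.4500 = 9.00 mg/L.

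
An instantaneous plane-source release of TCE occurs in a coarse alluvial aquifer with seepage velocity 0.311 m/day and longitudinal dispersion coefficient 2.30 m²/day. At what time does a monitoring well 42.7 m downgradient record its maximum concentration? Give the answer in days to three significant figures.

116 days

For the 1D instantaneous-source solution, setting ∂C/∂t = 0 at fixed x gives v²t² + 2Dt − x² = 0, so t = (√(D² + v²x²) − D)/v².
√(D² + v²x²) = √(2.30² + 0.311² × 42.7²) = 13.48; v² = 0.096721.
t = (13.48 − 2.30)/0.096721 = 116 days (vs. the pure-advection estimate x/v = 137 d).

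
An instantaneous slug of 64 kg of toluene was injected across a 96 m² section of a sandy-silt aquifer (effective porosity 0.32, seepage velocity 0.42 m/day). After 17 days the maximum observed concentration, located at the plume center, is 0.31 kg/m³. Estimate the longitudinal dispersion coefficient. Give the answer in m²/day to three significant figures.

0.211 m²/day

At the plume center C_max = M/(n_e·A·√(4πDt)), so D = M²/(4πt·(n_e·A·C_max)²).
n_e·A·C_max = 0.32 × 96 × 0.31 = 9.523 kg/m.
D = 64²/(4π × 17 × 9.523²) = 0.211 m²/day.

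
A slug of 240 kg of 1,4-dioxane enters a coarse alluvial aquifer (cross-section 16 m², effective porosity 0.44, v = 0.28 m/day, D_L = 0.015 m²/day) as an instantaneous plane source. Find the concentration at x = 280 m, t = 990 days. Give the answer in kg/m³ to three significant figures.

2.19 kg/m³

For an instantaneous plane source, C(x,t) = M/(n_e·A·√(4πDt)) · exp(−(x−vt)²/(4Dt)), with n_e·A the pore (flow) area.
Plume center vt = 0.28 × 990 = 277.2 m, so the well at 280 m is 2.8 m downgradient of the peak.
√(4πDt) = 13.66 m, giving peak height M/(n_e·A·√(4πDt)) = 240/(0.44 × 16 × 13.66) = 2.496 kg/m³.
(x−vt)²/(4Dt) = (2.8)²/(4 × 0.015 × 990) = 0.1320; exp(−0.1320) = 0.8763.
C = 2.496 × 0.8763 = 2.19 kg/m³.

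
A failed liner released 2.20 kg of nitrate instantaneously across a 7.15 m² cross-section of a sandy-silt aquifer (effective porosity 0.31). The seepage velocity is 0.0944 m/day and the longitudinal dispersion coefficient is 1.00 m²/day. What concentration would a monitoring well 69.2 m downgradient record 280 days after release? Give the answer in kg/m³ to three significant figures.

For an instantaneous plane source, C(x,t) = M/(n_e·A·√(4πDt)) · exp(−(x−vt)²/(4Dt)), with n_e·A the pore (flow) area.
Plume center vt = 0.0944 × 280 = 26.432 m, so the well at 69.2 m is 42.768 m downgradient of the peak.
√(4πDt) = 59.32 m, giving peak height M/(n_e·A·√(4πDt)) = 2.20/(0.31 × 7.15 × 59.32) = 0.01673 kg/m³.
(x−vt)²/(4Dt) = (42.768)²/(4 × 1.00 × 280) = 1.633; exp(−1.633) = 0.1953.
C = 0.01673 × 0.1953 = 0.00327 kg/m³.

0.00327 kg/m³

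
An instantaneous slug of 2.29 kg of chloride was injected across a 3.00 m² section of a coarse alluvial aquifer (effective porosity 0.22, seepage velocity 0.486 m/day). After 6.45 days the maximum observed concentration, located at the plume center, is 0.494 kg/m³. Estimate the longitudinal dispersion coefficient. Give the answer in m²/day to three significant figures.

0.609 m²/day

At the plume center C_max = M/(n_e·A·√(4πDt)), so D = M²/(4πt·(n_e·A·C_max)²).
n_e·A·C_max = 0.22 × 3.00 × 0.494 = 0.3260 kg/m.
D = 2.29²/(4π × 6.45 × 0.3260²) = 0.609 m²/day.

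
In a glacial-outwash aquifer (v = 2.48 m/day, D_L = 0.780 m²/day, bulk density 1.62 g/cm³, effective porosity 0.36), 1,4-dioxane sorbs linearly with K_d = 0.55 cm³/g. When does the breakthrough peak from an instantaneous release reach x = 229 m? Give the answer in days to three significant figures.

Retardation factor R = 1 + ρ_b·K_d/n = 1 + 1.62 × 0.55/0.36 = 3.475.
Sorption retards both mechanisms: v_R = v/R = 0.7137 m/day, D_R = D/R = 0.2245 m²/day.
Peak time from v_R²t² + 2D_R t − x² = 0: t = (√(D_R² + v_R²x²) − D_R)/v_R².
√(D_R² + v_R²x²) = √(0.2245² + 0.7137² × 229²) = 163.4; v_R² = 0.5094.
t = (163.4 − 0.2245)/0.5094 = 320 days.

320 days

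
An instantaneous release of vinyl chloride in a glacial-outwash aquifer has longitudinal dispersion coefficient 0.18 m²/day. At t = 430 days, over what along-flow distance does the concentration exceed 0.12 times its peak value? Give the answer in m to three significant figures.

51.2 m

The plume is Gaussian with σ = √(2Dt) = √(2 × 0.18 × 430) = 12.44 m.
C/C_peak = exp(−Δx²/(2σ²)) = 0.12 ⇒ Δx = σ·√(−2 ln 0.12) = 12.44 × 2.059 = 25.61 m.
Width = 2Δx = 51.2 m.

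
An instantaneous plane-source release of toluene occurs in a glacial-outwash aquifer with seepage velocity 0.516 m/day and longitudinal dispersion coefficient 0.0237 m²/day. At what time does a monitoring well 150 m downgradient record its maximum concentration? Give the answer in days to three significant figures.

For the 1D instantaneous-source solution, setting ∂C/∂t = 0 at fixed x gives v²t² + 2Dt − x² = 0, so t = (√(D² + v²x²) − D)/v².
√(D² + v²x²) = √(0.0237² + 0.516² × 150²) = 77.40; v² = 0.266256.
t = (77.40 − 0.0237)/0.266256 = 291 days (vs. the pure-advection estimate x/v = 291 d).

291 days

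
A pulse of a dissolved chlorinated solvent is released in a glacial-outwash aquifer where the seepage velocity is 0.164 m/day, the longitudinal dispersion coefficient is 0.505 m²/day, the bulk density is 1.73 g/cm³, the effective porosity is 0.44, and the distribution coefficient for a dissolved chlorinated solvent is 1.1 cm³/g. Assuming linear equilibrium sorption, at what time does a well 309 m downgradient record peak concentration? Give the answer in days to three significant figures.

Retardation factor R = 1 + ρ_b·K_d/n = 1 + 1.73 × 1.1/0.44 = 5.325.
Sorption retards both mechanisms: v_R = v/R = 0.03080 m/day, D_R = D/R = 0.09484 m²/day.
Peak time from v_R²t² + 2D_R t − x² = 0: t = (√(D_R² + v_R²x²) − D_R)/v_R².
√(D_R² + v_R²x²) = √(0.09484² + 0.03080² × 309²) = 9.518; v_R² = 0.0009486.
t = (9.518 − 0.09484)/0.0009486 = 9930 days.

9930 days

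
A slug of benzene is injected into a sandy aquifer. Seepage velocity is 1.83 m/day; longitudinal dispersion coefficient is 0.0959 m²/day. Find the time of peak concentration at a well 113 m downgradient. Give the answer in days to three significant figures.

61.7 days

For the 1D instantaneous-source solution, setting ∂C/∂t = 0 at fixed x gives v²t² + 2Dt − x² = 0, so t = (√(D² + v²x²) − D)/v².
√(D² + v²x²) = √(0.0959² + 1.83² × 113²) = 206.8; v² = 3.3489.
t = (206.8 − 0.0959)/3.3489 = 61.7 days (vs. the pure-advection estimate x/v = 61.7 d).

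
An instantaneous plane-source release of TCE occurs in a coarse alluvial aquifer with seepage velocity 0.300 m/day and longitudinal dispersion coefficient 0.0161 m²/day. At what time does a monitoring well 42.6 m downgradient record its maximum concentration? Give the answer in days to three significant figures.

142 days

For the 1D instantaneous-source solution, setting ∂C/∂t = 0 at fixed x gives v²t² + 2Dt − x² = 0, so t = (√(D² + v²x²) − D)/v².
√(D² + v²x²) = √(0.0161² + 0.300² × 42.6²) = 12.78; v² = 0.09.
t = (12.78 − 0.0161)/0.09 = 142 days (vs. the pure-advection estimate x/v = 142 d).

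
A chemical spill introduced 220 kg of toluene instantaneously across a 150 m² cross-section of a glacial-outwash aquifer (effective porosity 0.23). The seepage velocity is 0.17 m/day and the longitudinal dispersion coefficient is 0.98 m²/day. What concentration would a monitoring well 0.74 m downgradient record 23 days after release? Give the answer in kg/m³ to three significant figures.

0.339 kg/m³

For an instantaneous plane source, C(x,t) = M/(n_e·A·√(4πDt)) · exp(−(x−vt)²/(4Dt)), with n_e·A the pore (flow) area.
Plume center vt = 0.17 × 23 = 3.91 m, so the well at 0.74 m is 3.17 m upgradient of the peak.
√(4πDt) = 16.83 m, giving peak height M/(n_e·A·√(4πDt)) = 220/(0.23 × 150 × 16.83) = 0.3789 kg/m³.
(x−vt)²/(4Dt) = (-3.17)²/(4 × 0.98 × 23) = 0.1115; exp(−0.1115) = 0.8945.
C = 0.3789 × 0.8945 = 0.339 kg/m³.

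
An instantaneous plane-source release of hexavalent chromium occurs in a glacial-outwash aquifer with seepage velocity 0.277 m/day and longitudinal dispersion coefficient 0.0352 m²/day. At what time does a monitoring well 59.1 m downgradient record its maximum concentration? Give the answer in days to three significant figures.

For the 1D instantaneous-source solution, setting ∂C/∂t = 0 at fixed x gives v²t² + 2Dt − x² = 0, so t = (√(D² + v²x²) − D)/v².
√(D² + v²x²) = √(0.0352² + 0.277² × 59.1²) = 16.37; v² = 0.076729.
t = (16.37 − 0.0352)/0.076729 = 213 days (vs. the pure-advection estimate x/v = 213 d).

213 days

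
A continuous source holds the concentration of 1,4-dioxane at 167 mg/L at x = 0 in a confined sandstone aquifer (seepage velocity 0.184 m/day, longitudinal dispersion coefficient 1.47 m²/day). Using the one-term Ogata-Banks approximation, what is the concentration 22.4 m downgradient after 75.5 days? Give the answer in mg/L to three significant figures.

For a continuous step input, C/C₀ ≈ ½·erfc((x−vt)/(2√(Dt))).
vt = 0.184 × 75.5 = 13.892 m and 2√(Dt) = 2√(1.47 × 75.5) = 21.07 m.
Argument (x−vt)/(2√(Dt)) = (22.4 − 13.892)/21.07 = 0.4038; ½·erfc(0.4038) = 0.2840.
C = 167 × 0.2840 = 47.4 mg/L.

47.4 mg/L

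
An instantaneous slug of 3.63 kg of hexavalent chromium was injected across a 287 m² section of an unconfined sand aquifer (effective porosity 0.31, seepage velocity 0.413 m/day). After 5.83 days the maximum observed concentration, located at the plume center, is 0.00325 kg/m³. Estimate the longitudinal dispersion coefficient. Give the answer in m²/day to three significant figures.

At the plume center C_max = M/(n_e·A·√(4πDt)), so D = M²/(4πt·(n_e·A·C_max)²).
n_e·A·C_max = 0.31 × 287 × 0.00325 = 0.2892 kg/m.
D = 3.63²/(4π × 5.83 × 0.2892²) = 2.15 m²/day.

2.15 m²/day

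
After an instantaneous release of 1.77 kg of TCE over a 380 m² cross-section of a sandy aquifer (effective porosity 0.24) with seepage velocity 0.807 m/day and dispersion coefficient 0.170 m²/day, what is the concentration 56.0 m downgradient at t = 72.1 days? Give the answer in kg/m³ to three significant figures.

0.00142 kg/m³

For an instantaneous plane source, C(x,t) = M/(n_e·A·√(4πDt)) · exp(−(x−vt)²/(4Dt)), with n_e·A the pore (flow) area.
Plume center vt = 0.807 × 72.1 = 58.1847 m, so the well at 56.0 m is 2.1847 m upgradient of the peak.
√(4πDt) = 12.41 m, giving peak height M/(n_e·A·√(4πDt)) = 1.77/(0.24 × 380 × 12.41) = 0.001564 kg/m³.
(x−vt)²/(4Dt) = (-2.1847)²/(4 × 0.170 × 72.1) = 0.09735; exp(−0.09735) = 0.9072.
C = 0.001564 × 0.9072 = 0.00142 kg/m³.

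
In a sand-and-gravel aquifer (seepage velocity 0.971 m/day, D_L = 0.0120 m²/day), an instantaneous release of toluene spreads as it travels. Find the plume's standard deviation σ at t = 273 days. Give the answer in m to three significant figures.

Dispersive spreading gives a Gaussian with σ² = 2Dt; advection only shifts the center.
σ = √(2 × 0.0120 × 273) = 2.56 m.

2.56 m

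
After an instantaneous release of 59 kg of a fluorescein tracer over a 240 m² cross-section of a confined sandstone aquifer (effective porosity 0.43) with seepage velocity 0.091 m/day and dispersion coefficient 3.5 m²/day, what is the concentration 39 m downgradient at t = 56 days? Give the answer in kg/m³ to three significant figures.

For an instantaneous plane source, C(x,t) = M/(n_e·A·√(4πDt)) · exp(−(x−vt)²/(4Dt)), with n_e·A the pore (flow) area.
Plume center vt = 0.091 × 56 = 5.096 m, so the well at 39 m is 33.904 m downgradient of the peak.
√(4πDt) = 49.63 m, giving peak height M/(n_e·A·√(4πDt)) = 59/(0.43 × 240 × 49.63) = 0.01152 kg/m³.
(x−vt)²/(4Dt) = (33.904)²/(4 × 3.5 × 56) = 1.466; exp(−1.466) = 0.2308.
C = 0.01152 × 0.2308 = 0.00266 kg/m³.

0.00266 kg/m³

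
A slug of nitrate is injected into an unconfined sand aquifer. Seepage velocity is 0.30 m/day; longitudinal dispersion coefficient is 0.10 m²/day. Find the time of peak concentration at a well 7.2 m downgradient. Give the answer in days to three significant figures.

For the 1D instantaneous-source solution, setting ∂C/∂t = 0 at fixed x gives v²t² + 2Dt − x² = 0, so t = (√(D² + v²x²) − D)/v².
√(D² + v²x²) = √(0.10² + 0.30² × 7.2²) = 2.162; v² = 0.09.
t = (2.162 − 0.10)/0.09 = 22.9 days (vs. the pure-advection estimate x/v = 24.0 d).

22.9 days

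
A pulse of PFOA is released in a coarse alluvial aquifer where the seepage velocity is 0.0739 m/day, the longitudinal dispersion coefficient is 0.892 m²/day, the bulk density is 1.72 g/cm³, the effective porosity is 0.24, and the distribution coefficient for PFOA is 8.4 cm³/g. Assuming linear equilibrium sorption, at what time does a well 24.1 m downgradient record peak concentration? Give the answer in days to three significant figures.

12300 days

Retardation factor R = 1 + ρ_b·K_d/n = 1 + 1.72 × 8.4/0.24 = 61.20.
Sorption retards both mechanisms: v_R = v/R = 0.001208 m/day, D_R = D/R = 0.01458 m²/day.
Peak time from v_R²t² + 2D_R t − x² = 0: t = (√(D_R² + v_R²x²) − D_R)/v_R².
√(D_R² + v_R²x²) = √(0.01458² + 0.001208² × 24.1²) = 0.03256; v_R² = 1.459e-06.
t = (0.03256 − 0.01458)/1.459e-06 = 12300 days.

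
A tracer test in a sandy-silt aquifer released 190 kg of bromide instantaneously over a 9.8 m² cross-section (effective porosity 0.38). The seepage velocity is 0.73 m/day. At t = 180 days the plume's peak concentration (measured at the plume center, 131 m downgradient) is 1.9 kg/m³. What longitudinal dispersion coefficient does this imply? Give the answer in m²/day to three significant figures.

0.319 m²/day

At the plume center C_max = M/(n_e·A·√(4πDt)), so D = M²/(4πt·(n_e·A·C_max)²).
n_e·A·C_max = 0.38 × 9.8 × 1.9 = 7.076 kg/m.
D = 190²/(4π × 180 × 7.076²) = 0.319 m²/day.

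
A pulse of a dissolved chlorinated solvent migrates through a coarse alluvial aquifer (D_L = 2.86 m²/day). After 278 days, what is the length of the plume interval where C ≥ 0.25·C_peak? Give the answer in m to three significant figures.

133 m

The plume is Gaussian with σ = √(2Dt) = √(2 × 2.86 × 278) = 39.88 m.
C/C_peak = exp(−Δx²/(2σ²)) = 0.25 ⇒ Δx = σ·√(−2 ln 0.25) = 39.88 × 1.665 = 66.40 m.
Width = 2Δx = 133 m.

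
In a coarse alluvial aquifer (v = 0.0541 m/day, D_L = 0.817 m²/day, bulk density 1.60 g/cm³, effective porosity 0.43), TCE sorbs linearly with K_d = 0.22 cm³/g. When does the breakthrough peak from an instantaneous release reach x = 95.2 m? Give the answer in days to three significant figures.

Retardation factor R = 1 + ρ_b·K_d/n = 1 + 1.60 × 0.22/0.43 = 1.819.
Sorption retards both mechanisms: v_R = v/R = 0.02974 m/day, D_R = D/R = 0.4491 m²/day.
Peak time from v_R²t² + 2D_R t − x² = 0: t = (√(D_R² + v_R²x²) − D_R)/v_R².
√(D_R² + v_R²x²) = √(0.4491² + 0.02974² × 95.2²) = 2.867; v_R² = 0.0008845.
t = (2.867 − 0.4491)/0.0008845 = 2730 days.

2730 days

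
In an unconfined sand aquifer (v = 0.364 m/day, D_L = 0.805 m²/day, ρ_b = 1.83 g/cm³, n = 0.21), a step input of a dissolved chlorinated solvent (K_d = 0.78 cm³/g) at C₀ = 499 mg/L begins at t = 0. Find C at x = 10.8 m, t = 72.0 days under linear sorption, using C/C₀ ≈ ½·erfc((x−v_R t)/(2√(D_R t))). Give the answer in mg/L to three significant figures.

13.4 mg/L

Retardation factor R = 1 + ρ_b·K_d/n = 1 + 1.83 × 0.78/0.21 = 7.797.
Sorption retards both mechanisms: v_R = v/R = 0.04668 m/day, D_R = D/R = 0.1032 m²/day.
v_R·t = 0.04668 × 72.0 = 3.36096 m; 2√(D_R t) = 5.452 m; argument = (10.8 − 3.36096)/5.452 = 1.364.
C = C₀ × ½·erfc(1.364) = 499 × 0.02687 = 13.4 mg/L.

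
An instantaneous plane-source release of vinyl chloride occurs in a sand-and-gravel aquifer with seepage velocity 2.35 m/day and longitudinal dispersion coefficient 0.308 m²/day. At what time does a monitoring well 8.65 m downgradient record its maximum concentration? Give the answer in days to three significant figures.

3.63 days

For the 1D instantaneous-source solution, setting ∂C/∂t = 0 at fixed x gives v²t² + 2Dt − x² = 0, so t = (√(D² + v²x²) − D)/v².
√(D² + v²x²) = √(0.308² + 2.35² × 8.65²) = 20.33; v² = 5.5225.
t = (20.33 − 0.308)/5.5225 = 3.63 days (vs. the pure-advection estimate x/v = 3.68 d).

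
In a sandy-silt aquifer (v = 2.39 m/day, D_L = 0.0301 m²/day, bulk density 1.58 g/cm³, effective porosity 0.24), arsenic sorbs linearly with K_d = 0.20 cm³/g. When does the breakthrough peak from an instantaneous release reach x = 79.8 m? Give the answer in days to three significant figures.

Retardation factor R = 1 + ρ_b·K_d/n = 1 + 1.58 × 0.20/0.24 = 2.317.
Sorption retards both mechanisms: v_R = v/R = 1.032 m/day, D_R = D/R = 0.01299 m²/day.
Peak time from v_R²t² + 2D_R t − x² = 0: t = (√(D_R² + v_R²x²) − D_R)/v_R².
√(D_R² + v_R²x²) = √(0.01299² + 1.032² × 79.8²) = 82.35; v_R² = 1.065.
t = (82.35 − 0.01299)/1.065 = 77.3 days.

77.3 days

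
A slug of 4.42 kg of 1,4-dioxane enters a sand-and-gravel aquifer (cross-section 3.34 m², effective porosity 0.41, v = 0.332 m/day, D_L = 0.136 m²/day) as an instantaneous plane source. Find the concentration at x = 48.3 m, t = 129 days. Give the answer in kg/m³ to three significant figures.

0.142 kg/m³

For an instantaneous plane source, C(x,t) = M/(n_e·A·√(4πDt)) · exp(−(x−vt)²/(4Dt)), with n_e·A the pore (flow) area.
Plume center vt = 0.332 × 129 = 42.828 m, so the well at 48.3 m is 5.472 m downgradient of the peak.
√(4πDt) = 14.85 m, giving peak height M/(n_e·A·√(4πDt)) = 4.42/(0.41 × 3.34 × 14.85) = 0.2174 kg/m³.
(x−vt)²/(4Dt) = (5.472)²/(4 × 0.136 × 129) = 0.4267; exp(−0.4267) = 0.6527.
C = 0.2174 × 0.6527 = 0.142 kg/m³.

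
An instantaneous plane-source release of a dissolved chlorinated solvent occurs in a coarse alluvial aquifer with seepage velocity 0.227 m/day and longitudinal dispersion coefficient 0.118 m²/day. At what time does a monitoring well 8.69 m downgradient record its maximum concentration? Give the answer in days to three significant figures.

36.1 days

For the 1D instantaneous-source solution, setting ∂C/∂t = 0 at fixed x gives v²t² + 2Dt − x² = 0, so t = (√(D² + v²x²) − D)/v².
√(D² + v²x²) = √(0.118² + 0.227² × 8.69²) = 1.976; v² = 0.051529.
t = (1.976 − 0.118)/0.051529 = 36.1 days (vs. the pure-advection estimate x/v = 38.3 d).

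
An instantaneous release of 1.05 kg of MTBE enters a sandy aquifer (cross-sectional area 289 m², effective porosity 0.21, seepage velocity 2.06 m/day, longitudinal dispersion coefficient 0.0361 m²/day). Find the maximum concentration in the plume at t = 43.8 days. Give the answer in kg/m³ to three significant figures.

The peak of an instantaneous 1D plume sits at x = vt; there the Gaussian factor is 1 and C_max = M/(n_e·A·√(4πDt)), where n_e·A is the pore area the mass is dissolved in.
√(4πDt) = √(4π × 0.0361 × 43.8) = 4.458 m, so C_max = 1.05/(0.21 × 289 × 4.458) = 0.00388 kg/m³.

0.00388 kg/m³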